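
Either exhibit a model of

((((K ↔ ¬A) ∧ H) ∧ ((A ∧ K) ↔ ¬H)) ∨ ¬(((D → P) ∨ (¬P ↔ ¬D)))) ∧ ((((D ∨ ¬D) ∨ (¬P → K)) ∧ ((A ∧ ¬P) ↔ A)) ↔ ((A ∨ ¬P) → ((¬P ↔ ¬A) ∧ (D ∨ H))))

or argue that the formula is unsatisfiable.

P = False, D = True, K = False, H = False, A = False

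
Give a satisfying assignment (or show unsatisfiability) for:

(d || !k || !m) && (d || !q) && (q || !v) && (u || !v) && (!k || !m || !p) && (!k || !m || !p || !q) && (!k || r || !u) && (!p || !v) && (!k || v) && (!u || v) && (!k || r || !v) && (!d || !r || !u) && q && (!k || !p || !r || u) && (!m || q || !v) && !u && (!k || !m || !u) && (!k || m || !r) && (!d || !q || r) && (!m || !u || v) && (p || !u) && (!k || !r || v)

u = False, d = True, k = False, m = True, q = True, r = True, v = False, p = False

Unit clause (q) forces q = True.
Unit clause (!u) forces u = False.
In (d || !q) only d is left, so d = True.
In (u || !v) only !v is left, so v = False.
In (!k || v) only !k is left, so k = False.
In (!d || !q || r) only r is left, so r = True.
Set m = True.
Set p = False.
All clauses satisfied.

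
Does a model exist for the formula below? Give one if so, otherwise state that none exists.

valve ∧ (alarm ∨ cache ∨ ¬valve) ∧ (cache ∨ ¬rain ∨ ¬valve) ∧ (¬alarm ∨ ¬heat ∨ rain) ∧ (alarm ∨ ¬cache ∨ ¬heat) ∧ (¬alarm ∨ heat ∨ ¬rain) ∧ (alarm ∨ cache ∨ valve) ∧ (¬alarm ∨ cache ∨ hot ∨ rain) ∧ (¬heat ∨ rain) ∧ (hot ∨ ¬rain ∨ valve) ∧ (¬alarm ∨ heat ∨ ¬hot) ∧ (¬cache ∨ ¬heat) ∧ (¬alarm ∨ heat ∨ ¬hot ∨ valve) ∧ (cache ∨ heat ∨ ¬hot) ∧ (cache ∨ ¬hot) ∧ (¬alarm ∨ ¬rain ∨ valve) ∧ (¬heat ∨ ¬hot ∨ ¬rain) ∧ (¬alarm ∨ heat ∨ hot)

Unit clause (valve) forces valve = True.
Set alarm = False.
  then (alarm ∨ cache ∨ ¬valve) forces cache = True.
  then (alarm ∨ ¬cache ∨ ¬heat) forces heat = False.
Set rain = False.
Set hot = False.
All clauses satisfied.

alarm = False; rain = False; heat = False; cache = True; valve = True; hot = False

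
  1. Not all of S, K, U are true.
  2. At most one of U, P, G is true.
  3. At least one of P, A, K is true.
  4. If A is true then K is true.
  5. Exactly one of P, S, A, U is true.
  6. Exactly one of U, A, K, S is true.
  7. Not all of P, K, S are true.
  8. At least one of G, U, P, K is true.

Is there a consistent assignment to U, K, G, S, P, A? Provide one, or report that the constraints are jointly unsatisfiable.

U = False, K = True, G = False, S = False, P = True, A = False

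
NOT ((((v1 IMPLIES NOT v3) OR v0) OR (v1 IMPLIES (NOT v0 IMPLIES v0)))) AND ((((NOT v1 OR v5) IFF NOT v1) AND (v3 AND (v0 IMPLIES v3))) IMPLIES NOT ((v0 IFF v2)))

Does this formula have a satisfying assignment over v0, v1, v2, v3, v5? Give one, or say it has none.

v0 = False; v1 = True; v2 = True; v3 = True; v5 = False

  NOT ((((v1 IMPLIES NOT v3) OR v0) OR (v1 IMPLIES (NOT v0 IMPLIES v0)))) = True
    ((v1 IMPLIES NOT v3) OR v0) OR (v1 IMPLIES (NOT v0 IMPLIES v0)) = False
      (v1 IMPLIES NOT v3) OR v0 = False
        v1 IMPLIES NOT v3 = False
          NOT v3 = False
      v1 IMPLIES (NOT v0 IMPLIES v0) = False
        NOT v0 IMPLIES v0 = False
          NOT v0 = True
  (((NOT v1 OR v5) IFF NOT v1) AND (v3 AND (v0 IMPLIES v3))) IMPLIES NOT ((v0 IFF v2)) = True
    ((NOT v1 OR v5) IFF NOT v1) AND (v3 AND (v0 IMPLIES v3)) = True
      (NOT v1 OR v5) IFF NOT v1 = True
        NOT v1 OR v5 = False
          NOT v1 = False
        NOT v1 = False
      v3 AND (v0 IMPLIES v3) = True
        v0 IMPLIES v3 = True
    NOT ((v0 IFF v2)) = True
      v0 IFF v2 = False
Both conjuncts True, so the formula holds.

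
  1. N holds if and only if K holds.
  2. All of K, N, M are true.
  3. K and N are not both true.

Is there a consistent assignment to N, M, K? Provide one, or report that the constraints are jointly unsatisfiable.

Unsatisfiable

Case N = True:
  (1) with N=T forces K = True.
  Constraint (3) is violated (K=T, N=T) — contradiction.
Case N = False:
  Constraint (2) is violated (N=F) — contradiction.
Both cases fail — unsatisfiable.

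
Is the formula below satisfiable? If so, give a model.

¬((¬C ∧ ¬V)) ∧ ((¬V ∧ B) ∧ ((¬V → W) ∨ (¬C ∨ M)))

B=T, M=T, W=F, V=F, C=T

  ¬((¬C ∧ ¬V)) = True
    ¬C ∧ ¬V = False
      ¬C = False
      ¬V = True
  (¬V ∧ B) ∧ ((¬V → W) ∨ (¬C ∨ M)) = True
    ¬V ∧ B = True
      ¬V = True
    (¬V → W) ∨ (¬C ∨ M) = True
      ¬V → W = False
        ¬V = True
      ¬C ∨ M = True
        ¬C = False
Both conjuncts True, so the formula holds.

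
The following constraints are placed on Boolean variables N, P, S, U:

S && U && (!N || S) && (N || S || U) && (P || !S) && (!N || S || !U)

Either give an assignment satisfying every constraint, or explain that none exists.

N=F; P=T; S=T; U=T

Unit clause (S) forces S = True.
Unit clause (U) forces U = True.
In (P || !S) only P is left, so P = True.
Set N = False.
Check each clause:
  (S): S holds.
  (U): U holds.
  (!N || S): !N holds.
  (N || S || U): S holds.
  (P || !S): P holds.
  (!N || S || !U): !N holds.
All clauses satisfied.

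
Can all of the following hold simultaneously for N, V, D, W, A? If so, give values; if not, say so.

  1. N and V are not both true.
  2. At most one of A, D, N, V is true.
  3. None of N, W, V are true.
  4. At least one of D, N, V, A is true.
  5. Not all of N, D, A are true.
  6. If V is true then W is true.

N = False, V = False, D = True, W = False, A = False

  (1) N=F, V=F — not both ✓
  (2) {A, D, N, V}: 1 true — at most one ✓
  (3) {N, W, V}: 0 true — none ✓
  (4) {D, N, V, A}: 1 true — at least one ✓
  (5) {N, D, A}: 1/3 true — not all ✓
  (6) V=F ⇒ W: vacuous ✓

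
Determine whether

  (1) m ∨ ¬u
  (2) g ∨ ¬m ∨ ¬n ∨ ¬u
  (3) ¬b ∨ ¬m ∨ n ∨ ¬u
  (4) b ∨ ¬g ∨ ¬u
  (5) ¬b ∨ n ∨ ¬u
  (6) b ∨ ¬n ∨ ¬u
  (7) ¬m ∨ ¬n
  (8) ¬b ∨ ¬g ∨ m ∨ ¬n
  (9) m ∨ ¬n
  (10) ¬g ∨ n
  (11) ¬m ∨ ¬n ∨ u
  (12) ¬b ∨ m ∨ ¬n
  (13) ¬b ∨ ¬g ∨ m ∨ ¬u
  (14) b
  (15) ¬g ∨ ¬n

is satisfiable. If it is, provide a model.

Unit clause (b) forces b = True.
Try g = True:
  (¬g ∨ n) forces n = True.
  clause (¬g ∨ ¬n) is falsified — backtrack.
So g = False.
Set m = False.
  then (m ∨ ¬u) forces u = False.
  then (m ∨ ¬n) forces n = False.
All clauses satisfied.

g: False; m: False; u: False; n: False; b: True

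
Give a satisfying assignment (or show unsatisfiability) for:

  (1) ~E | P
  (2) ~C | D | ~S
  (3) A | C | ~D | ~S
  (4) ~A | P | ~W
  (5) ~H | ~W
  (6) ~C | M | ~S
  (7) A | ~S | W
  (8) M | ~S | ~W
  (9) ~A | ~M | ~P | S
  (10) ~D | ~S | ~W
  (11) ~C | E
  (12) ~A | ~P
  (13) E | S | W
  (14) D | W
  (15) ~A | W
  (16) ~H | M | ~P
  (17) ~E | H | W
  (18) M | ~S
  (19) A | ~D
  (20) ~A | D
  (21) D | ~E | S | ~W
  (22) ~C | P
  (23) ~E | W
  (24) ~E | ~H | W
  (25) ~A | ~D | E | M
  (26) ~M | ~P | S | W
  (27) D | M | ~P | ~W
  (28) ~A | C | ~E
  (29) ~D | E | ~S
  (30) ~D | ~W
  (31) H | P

M = True, H = False, A = False, W = True, C = False, E = False, S = False, D = False, P = True

Set M = True.
Try H = True:
  (~H | ~W) forces W = False.
  (D | W) forces D = True.
  (~A | W) forces A = False.
  clause (A | ~D) is falsified — backtrack.
So H = False.
  then (H | P) forces P = True.
  then (~A | ~P) forces A = False.
  then (A | ~D) forces D = False.
  then (D | W) forces W = True.
Try C = True:
  (~C | D | ~S) forces S = False.
  (~C | E) forces E = True.
  clause (D | ~E | S | ~W) is falsified — backtrack.
So C = False.
Set E = False.
Set S = False.
All clauses satisfied.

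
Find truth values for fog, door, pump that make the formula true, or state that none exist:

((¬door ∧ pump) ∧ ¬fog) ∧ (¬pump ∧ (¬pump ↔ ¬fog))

No satisfying assignment exists.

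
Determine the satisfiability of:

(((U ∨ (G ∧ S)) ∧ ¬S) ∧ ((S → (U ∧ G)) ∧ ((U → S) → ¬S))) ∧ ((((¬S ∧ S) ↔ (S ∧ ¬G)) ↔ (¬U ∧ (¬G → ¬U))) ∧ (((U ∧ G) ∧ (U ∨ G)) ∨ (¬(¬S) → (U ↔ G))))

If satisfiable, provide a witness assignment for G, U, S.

Case S = True: the conjunct ¬S is False.
Case S = False: the formula simplifies to U ∧ (¬U ∧ (¬G → ¬U)).
  U = True: the conjunct ¬U is False.
  U = False: the conjunct U is False.
Both cases fail — unsatisfiable.

Unsatisfiable — no assignment works.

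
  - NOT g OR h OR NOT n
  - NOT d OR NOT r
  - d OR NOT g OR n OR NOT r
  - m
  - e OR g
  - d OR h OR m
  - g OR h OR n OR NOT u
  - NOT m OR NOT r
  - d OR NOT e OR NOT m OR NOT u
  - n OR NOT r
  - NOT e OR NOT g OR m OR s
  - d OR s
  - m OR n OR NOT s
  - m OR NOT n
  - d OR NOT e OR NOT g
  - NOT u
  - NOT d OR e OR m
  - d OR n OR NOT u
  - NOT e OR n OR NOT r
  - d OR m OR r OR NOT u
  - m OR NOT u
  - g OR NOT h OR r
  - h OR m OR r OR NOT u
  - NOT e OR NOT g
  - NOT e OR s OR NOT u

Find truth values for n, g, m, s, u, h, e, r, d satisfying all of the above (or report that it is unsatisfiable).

n = False, g = True, m = True, s = True, u = False, h = False, e = False, r = False, d = True

Unit clause (m) forces m = True.
In (NOT m OR NOT r) only NOT r is left, so r = False.
Unit clause (NOT u) forces u = False.
Set n = False.
Set g = True.
  then (NOT e OR NOT g) forces e = False.
Set s = True.
Set h = False.
Set d = True.
All clauses satisfied.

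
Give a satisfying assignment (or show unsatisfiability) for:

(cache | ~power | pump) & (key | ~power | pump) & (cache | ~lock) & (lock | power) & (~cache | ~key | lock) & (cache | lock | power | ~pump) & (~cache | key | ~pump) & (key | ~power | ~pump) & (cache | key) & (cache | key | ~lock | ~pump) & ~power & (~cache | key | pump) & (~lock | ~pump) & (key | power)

Unit clause (~power) forces power = False.
In (key | power) only key is left, so key = True.
In (lock | power) only lock is left, so lock = True.
In (~lock | ~pump) only ~pump is left, so pump = False.
In (cache | ~lock) only cache is left, so cache = True.
All clauses satisfied.

pump=F, lock=T, cache=T, key=T, power=F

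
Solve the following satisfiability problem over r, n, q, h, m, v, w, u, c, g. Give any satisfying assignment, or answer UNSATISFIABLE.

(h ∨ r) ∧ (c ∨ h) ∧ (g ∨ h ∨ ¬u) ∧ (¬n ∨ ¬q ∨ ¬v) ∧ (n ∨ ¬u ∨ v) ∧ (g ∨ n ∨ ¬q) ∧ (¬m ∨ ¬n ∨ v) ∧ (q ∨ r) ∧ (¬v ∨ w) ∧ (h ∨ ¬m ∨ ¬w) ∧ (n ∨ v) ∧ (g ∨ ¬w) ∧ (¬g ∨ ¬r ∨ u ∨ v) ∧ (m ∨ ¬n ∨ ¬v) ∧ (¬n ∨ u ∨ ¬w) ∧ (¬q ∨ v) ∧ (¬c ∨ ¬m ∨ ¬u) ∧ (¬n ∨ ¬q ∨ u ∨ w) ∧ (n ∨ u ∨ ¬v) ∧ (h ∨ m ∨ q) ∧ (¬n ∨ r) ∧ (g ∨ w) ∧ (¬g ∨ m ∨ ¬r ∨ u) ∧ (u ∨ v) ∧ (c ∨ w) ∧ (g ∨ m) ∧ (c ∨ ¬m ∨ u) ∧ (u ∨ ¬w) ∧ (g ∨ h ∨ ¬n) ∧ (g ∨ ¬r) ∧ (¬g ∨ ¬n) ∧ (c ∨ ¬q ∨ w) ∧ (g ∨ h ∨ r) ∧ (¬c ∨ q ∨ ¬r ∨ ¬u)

Set r = True.
  then (g ∨ ¬r) forces g = True.
  then (¬g ∨ ¬n) forces n = False.
  then (n ∨ v) forces v = True.
  then (n ∨ u ∨ ¬v) forces u = True.
  then (¬v ∨ w) forces w = True.
Set q = False.
  then (¬c ∨ q ∨ ¬r ∨ ¬u) forces c = False.
  then (c ∨ h) forces h = True.
Set m = False.
All clauses satisfied.

r: True; n: False; q: False; h: True; m: False; v: True; w: True; u: True; c: False; g: True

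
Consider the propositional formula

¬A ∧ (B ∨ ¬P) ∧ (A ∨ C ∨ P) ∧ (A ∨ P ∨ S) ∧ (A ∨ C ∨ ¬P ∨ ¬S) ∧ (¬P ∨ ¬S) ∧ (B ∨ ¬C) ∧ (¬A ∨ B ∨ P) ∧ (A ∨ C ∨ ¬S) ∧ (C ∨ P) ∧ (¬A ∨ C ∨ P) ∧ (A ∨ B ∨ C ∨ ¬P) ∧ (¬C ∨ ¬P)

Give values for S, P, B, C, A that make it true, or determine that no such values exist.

S: False, P: True, B: True, C: False, A: False

Unit clause (¬A) forces A = False.
Set S = False.
  then (A ∨ P ∨ S) forces P = True.
  then (¬C ∨ ¬P) forces C = False.
  then (B ∨ ¬P) forces B = True.
All clauses satisfied.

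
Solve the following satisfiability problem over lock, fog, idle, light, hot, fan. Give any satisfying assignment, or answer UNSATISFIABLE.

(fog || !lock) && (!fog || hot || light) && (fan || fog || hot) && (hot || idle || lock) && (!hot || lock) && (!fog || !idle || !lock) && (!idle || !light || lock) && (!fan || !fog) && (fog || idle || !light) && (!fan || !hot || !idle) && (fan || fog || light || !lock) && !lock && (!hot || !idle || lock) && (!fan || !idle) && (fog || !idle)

Case lock = True:
  Clause (!lock) is falsified — contradiction.
Case lock = False:
  (!hot || lock) forces hot = False.
  (hot || idle || lock) forces idle = True.
  (!idle || !light || lock) forces light = False.
  (!fog || hot || light) forces fog = False.
  Clause (fog || !idle) is falsified — contradiction.
Both cases fail, so the formula is unsatisfiable.

Unsatisfiable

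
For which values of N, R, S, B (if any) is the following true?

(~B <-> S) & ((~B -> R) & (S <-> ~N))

N = False, R = True, S = True, B = False

  ~B <-> S = True
    ~B = True
  (~B -> R) & (S <-> ~N) = True
    ~B -> R = True
      ~B = True
    S <-> ~N = True
      ~N = True
Both conjuncts True, so the formula holds.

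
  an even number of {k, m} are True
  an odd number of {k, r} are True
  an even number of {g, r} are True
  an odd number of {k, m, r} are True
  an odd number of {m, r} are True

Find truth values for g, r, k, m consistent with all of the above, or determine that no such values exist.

g = True, r = True, k = False, m = False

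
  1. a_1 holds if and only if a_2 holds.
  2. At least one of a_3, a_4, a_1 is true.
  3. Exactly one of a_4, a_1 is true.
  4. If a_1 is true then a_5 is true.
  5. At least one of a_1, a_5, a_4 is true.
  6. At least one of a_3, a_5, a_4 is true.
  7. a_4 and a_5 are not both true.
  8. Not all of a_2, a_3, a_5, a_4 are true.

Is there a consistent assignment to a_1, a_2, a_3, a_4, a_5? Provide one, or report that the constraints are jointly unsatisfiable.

a_1 = False, a_2 = False, a_3 = True, a_4 = True, a_5 = False

  (1) a_1=F, a_2=F — same ✓
  (2) {a_3, a_4, a_1}: 2 true — at least one ✓
  (3) {a_4, a_1}: 1 true — exactly one ✓
  (4) a_1=F ⇒ a_5: vacuous ✓
  (5) {a_1, a_5, a_4}: 1 true — at least one ✓
  (6) {a_3, a_5, a_4}: 2 true — at least one ✓
  (7) a_4=T, a_5=F — not both ✓
  (8) {a_2, a_3, a_5, a_4}: 2/4 true — not all ✓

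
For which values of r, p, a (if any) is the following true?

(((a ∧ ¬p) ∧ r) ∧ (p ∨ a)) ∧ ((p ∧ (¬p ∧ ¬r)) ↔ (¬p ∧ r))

Unsatisfiable

Case p = True: the conjunct ¬p is False.
Case p = False: the formula simplifies to ((a ∧ r) ∧ a) ∧ ¬r.
  r = True: the conjunct ¬r is False.
  r = False: the conjunct r is False.
Both cases fail — unsatisfiable.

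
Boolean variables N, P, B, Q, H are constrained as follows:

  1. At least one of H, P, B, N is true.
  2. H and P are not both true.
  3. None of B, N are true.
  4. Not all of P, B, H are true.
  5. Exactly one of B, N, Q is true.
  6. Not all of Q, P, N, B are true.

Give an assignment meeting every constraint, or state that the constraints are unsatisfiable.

N = False, P = False, B = False, Q = True, H = True

  (1) {H, P, B, N}: 1 true — at least one ✓
  (2) H=T, P=F — not both ✓
  (3) {B, N}: 0 true — none ✓
  (4) {P, B, H}: 1/3 true — not all ✓
  (5) {B, N, Q}: 1 true — exactly one ✓
  (6) {Q, P, N, B}: 1/4 true — not all ✓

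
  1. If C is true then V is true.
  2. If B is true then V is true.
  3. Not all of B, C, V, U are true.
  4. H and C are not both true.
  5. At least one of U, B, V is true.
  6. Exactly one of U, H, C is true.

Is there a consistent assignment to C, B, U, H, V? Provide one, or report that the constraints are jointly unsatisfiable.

C=F; B=F; U=F; H=T; V=T

  (1) C=F ⇒ V: vacuous ✓
  (2) B=F ⇒ V: vacuous ✓
  (3) {B, C, V, U}: 1/4 true — not all ✓
  (4) H=T, C=F — not both ✓
  (5) {U, B, V}: 1 true — at least one ✓
  (6) {U, H, C}: 1 true — exactly one ✓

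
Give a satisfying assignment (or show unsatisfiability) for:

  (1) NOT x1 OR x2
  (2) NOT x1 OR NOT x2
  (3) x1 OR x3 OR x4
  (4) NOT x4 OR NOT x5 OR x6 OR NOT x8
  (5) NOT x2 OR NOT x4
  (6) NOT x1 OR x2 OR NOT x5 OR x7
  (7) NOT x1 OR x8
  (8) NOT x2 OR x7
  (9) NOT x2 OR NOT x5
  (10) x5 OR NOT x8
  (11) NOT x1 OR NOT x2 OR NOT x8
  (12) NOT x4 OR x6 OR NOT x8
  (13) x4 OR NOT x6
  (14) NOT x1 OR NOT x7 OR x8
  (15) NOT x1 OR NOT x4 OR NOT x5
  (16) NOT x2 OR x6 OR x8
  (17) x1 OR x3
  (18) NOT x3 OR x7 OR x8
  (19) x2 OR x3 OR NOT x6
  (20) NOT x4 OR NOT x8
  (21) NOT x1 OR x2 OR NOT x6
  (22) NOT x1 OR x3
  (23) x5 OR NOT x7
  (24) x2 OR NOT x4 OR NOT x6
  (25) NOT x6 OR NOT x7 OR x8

x1 = False, x2 = False, x3 = True, x4 = False, x5 = True, x6 = False, x7 = True, x8 = False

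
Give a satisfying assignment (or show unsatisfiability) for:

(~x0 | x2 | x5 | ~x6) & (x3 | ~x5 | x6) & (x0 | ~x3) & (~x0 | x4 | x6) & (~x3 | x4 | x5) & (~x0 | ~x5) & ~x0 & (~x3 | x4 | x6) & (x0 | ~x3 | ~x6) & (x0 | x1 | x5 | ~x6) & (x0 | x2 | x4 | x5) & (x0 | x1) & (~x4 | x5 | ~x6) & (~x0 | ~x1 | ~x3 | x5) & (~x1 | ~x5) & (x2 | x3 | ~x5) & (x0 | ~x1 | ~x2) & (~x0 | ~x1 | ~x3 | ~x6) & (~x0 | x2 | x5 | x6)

x0 = False, x1 = True, x2 = False, x3 = False, x4 = True, x5 = False, x6 = False

Unit clause (~x0) forces x0 = False.
In (x0 | x1) only x1 is left, so x1 = True.
In (~x1 | ~x5) only ~x5 is left, so x5 = False.
In (x0 | ~x1 | ~x2) only ~x2 is left, so x2 = False.
In (x0 | ~x3) only ~x3 is left, so x3 = False.
In (x0 | x2 | x4 | x5) only x4 is left, so x4 = True.
In (~x4 | x5 | ~x6) only ~x6 is left, so x6 = False.
All clauses satisfied.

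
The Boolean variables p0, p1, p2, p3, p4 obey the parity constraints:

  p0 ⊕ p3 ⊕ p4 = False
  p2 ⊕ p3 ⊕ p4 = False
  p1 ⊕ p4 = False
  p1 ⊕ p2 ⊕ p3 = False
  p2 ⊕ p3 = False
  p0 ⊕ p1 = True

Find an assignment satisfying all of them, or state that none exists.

p0 = True; p1 = False; p2 = True; p3 = True; p4 = False

p0 ⊕ p3 ⊕ p4 = T ⊕ T ⊕ F = False ✓
p2 ⊕ p3 ⊕ p4 = T ⊕ T ⊕ F = False ✓
p1 ⊕ p4 = F ⊕ F = False ✓
p1 ⊕ p2 ⊕ p3 = F ⊕ T ⊕ T = False ✓
p2 ⊕ p3 = T ⊕ T = False ✓
p0 ⊕ p1 = T ⊕ F = True ✓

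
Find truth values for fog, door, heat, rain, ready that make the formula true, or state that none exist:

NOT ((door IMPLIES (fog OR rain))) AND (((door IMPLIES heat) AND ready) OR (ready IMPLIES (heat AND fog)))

fog: False, door: True, heat: False, rain: False, ready: False

  NOT ((door IMPLIES (fog OR rain))) = True
    door IMPLIES (fog OR rain) = False
      fog OR rain = False
  ((door IMPLIES heat) AND ready) OR (ready IMPLIES (heat AND fog)) = True
    (door IMPLIES heat) AND ready = False
      door IMPLIES heat = False
    ready IMPLIES (heat AND fog) = True
      heat AND fog = False
Both conjuncts True, so the formula holds.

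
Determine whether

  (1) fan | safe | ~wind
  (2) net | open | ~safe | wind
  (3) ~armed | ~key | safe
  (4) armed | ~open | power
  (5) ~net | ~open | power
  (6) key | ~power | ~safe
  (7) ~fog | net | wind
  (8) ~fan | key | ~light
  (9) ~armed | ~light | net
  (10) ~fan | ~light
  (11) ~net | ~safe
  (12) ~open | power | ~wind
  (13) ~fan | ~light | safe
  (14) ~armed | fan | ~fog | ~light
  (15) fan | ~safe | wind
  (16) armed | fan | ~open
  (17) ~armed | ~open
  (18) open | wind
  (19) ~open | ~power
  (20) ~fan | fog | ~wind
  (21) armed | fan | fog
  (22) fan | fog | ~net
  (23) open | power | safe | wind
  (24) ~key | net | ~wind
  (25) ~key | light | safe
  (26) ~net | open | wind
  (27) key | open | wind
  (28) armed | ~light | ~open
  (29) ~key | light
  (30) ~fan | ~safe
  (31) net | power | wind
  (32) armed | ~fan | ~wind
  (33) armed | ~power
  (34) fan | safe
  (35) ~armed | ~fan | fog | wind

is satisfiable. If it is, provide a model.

Try wind = False:
  (open | wind) forces open = True.
  (~armed | ~open) forces armed = False.
  (armed | ~open | power) forces power = True.
  clause (~open | ~power) is falsified — backtrack.
So wind = True.
Set light = False.
  then (~key | light) forces key = False.
Set armed = True.
  then (~armed | ~open) forces open = False.
Set safe = False.
  then (fan | safe | ~wind) forces fan = True.
  then (~fan | fog | ~wind) forces fog = True.
Set net = True.
Set power = False.
All clauses satisfied.

wind: True; light: False; armed: True; safe: False; open: False; fan: True; net: True; key: False; fog: True; power: False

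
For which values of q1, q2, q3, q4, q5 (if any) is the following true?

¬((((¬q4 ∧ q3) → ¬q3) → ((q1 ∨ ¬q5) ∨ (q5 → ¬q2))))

q1 = False; q2 = True; q3 = True; q4 = True; q5 = True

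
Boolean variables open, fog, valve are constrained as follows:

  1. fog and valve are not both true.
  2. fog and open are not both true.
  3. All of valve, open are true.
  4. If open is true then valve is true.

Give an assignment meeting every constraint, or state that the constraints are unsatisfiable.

open: True, fog: False, valve: True

  (1) fog=F, valve=T — not both ✓
  (2) fog=F, open=T — not both ✓
  (3) {valve, open}: all 2 true ✓
  (4) open=T ⇒ valve: T ✓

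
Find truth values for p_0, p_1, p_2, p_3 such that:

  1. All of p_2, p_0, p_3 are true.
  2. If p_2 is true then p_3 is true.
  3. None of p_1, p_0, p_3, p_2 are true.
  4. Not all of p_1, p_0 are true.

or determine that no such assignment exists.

Case p_0 = True:
  Constraint (3) is violated (p_0=T) — contradiction.
Case p_0 = False:
  Constraint (1) is violated (p_0=F) — contradiction.
Both cases fail — unsatisfiable.

Unsatisfiable — no assignment works.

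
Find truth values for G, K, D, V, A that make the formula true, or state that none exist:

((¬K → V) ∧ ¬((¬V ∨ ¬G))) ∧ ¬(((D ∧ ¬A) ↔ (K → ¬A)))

G=T, K=F, D=F, V=T, A=T

  (¬K → V) ∧ ¬((¬V ∨ ¬G)) = True
    ¬K → V = True
      ¬K = True
    ¬((¬V ∨ ¬G)) = True
      ¬V ∨ ¬G = False
        ¬V = False
        ¬G = False
  ¬(((D ∧ ¬A) ↔ (K → ¬A))) = True
    (D ∧ ¬A) ↔ (K → ¬A) = False
      D ∧ ¬A = False
        ¬A = False
      K → ¬A = True
        ¬A = False
Both conjuncts True, so the formula holds.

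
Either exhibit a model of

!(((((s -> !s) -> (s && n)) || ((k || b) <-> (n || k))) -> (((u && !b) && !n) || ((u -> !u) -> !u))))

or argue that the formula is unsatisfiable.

Case u = True: the formula becomes !(((((s -> !s) -> (s && n)) || ((k || b) <-> (n || k))) -> True)) = False.
Case u = False: the formula becomes !(((((s -> !s) -> (s && n)) || ((k || b) <-> (n || k))) -> True)) = False.
Both cases fail — unsatisfiable.

Unsatisfiable — no assignment works.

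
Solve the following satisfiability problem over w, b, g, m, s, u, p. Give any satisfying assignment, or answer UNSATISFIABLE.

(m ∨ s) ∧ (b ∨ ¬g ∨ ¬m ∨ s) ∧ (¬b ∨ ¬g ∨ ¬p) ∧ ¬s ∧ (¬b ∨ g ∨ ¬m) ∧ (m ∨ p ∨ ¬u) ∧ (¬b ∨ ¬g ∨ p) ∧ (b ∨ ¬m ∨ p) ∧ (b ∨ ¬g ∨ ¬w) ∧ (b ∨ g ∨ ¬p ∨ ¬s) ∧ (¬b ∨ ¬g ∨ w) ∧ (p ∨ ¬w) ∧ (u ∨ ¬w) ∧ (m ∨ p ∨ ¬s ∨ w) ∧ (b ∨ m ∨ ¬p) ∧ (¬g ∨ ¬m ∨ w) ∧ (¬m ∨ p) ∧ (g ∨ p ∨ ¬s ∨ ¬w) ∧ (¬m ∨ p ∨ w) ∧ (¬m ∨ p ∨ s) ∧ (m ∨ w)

w = False; b = False; g = False; m = True; s = False; u = False; p = True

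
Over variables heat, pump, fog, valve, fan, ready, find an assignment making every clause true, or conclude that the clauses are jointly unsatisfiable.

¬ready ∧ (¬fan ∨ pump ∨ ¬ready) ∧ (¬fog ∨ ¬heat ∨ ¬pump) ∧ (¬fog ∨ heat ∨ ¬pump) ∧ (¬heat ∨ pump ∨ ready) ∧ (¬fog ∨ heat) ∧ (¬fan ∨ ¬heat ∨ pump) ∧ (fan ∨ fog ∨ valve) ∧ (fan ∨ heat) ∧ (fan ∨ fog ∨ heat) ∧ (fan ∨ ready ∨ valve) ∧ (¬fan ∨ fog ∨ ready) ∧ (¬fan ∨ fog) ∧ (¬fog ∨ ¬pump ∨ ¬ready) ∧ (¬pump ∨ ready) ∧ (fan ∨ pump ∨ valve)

Case ready = True:
  Clause (¬ready) is falsified — contradiction.
Case ready = False:
  (¬pump ∨ ready) forces pump = False.
  (¬heat ∨ pump ∨ ready) forces heat = False.
  (¬fog ∨ heat) forces fog = False.
  (fan ∨ heat) forces fan = True.
  Clause (¬fan ∨ fog ∨ ready) is falsified — contradiction.
Both cases fail, so the formula is unsatisfiable.

Unsatisfiable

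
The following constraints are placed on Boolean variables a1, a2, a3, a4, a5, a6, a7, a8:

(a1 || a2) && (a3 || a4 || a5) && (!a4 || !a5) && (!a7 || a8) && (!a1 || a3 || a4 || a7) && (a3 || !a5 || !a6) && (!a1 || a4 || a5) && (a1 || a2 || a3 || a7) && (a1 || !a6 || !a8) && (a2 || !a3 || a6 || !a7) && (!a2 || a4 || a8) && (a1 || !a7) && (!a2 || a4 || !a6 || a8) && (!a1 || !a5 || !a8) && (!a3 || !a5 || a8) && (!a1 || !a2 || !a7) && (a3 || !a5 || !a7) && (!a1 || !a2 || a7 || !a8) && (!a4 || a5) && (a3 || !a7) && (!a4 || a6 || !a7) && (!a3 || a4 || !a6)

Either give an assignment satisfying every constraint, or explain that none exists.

Set a1 = False.
  then (a1 || a2) forces a2 = True.
  then (a1 || !a7) forces a7 = False.
Set a3 = True.
Try a4 = True:
  (!a4 || !a5) forces a5 = False.
  clause (!a4 || a5) is falsified — backtrack.
So a4 = False.
  then (!a2 || a4 || a8) forces a8 = True.
  then (!a3 || a4 || !a6) forces a6 = False.
Set a5 = False.
All clauses satisfied.

a1=F; a2=T; a3=T; a4=F; a5=F; a6=F; a7=F; a8=T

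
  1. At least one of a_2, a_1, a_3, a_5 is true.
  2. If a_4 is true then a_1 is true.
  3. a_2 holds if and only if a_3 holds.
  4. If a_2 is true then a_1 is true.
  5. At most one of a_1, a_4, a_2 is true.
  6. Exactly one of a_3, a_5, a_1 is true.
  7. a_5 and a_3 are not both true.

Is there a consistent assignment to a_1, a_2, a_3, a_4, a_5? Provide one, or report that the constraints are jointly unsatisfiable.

a_1 = True, a_2 = False, a_3 = False, a_4 = False, a_5 = False

  (1) {a_2, a_1, a_3, a_5}: 1 true — at least one ✓
  (2) a_4=F ⇒ a_1: vacuous ✓
  (3) a_2=F, a_3=F — same ✓
  (4) a_2=F ⇒ a_1: vacuous ✓
  (5) {a_1, a_4, a_2}: 1 true — at most one ✓
  (6) {a_3, a_5, a_1}: 1 true — exactly one ✓
  (7) a_5=F, a_3=F — not both ✓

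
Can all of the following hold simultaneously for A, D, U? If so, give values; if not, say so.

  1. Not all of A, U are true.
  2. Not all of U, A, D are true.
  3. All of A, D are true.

A = True, D = True, U = False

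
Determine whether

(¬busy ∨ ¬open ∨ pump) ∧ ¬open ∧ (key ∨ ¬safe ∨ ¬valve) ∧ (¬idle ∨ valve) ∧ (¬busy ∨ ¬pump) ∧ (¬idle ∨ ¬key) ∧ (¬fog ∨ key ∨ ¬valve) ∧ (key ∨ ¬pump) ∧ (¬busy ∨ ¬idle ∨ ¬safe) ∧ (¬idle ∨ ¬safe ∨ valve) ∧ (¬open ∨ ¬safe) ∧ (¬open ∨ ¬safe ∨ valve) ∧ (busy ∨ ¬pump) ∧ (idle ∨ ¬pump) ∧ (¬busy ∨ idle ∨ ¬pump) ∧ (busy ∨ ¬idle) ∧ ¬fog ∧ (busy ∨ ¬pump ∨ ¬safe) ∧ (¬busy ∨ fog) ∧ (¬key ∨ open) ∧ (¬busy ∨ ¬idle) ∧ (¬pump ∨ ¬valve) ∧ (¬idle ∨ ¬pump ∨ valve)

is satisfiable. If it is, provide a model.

Unit clause (¬open) forces open = False.
Unit clause (¬fog) forces fog = False.
In (¬busy ∨ fog) only ¬busy is left, so busy = False.
In (¬key ∨ open) only ¬key is left, so key = False.
In (key ∨ ¬pump) only ¬pump is left, so pump = False.
In (busy ∨ ¬idle) only ¬idle is left, so idle = False.
Set valve = True.
  then (key ∨ ¬safe ∨ ¬valve) forces safe = False.
All clauses satisfied.

valve = True, idle = False, open = False, safe = False, pump = False, fog = False, key = False, busy = False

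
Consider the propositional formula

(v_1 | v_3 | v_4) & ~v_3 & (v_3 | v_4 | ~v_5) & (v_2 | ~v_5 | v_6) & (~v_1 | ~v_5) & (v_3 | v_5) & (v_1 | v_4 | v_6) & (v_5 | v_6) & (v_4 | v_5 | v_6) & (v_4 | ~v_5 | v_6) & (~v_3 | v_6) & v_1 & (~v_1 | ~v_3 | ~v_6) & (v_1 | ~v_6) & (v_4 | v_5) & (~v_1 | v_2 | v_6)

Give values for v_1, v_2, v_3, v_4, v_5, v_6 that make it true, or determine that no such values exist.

No satisfying assignment exists.

Case v_1 = True:
  (~v_3) forces v_3 = False.
  (~v_1 | ~v_5) forces v_5 = False.
  Clause (v_3 | v_5) is falsified — contradiction.
Case v_1 = False:
  Clause (v_1) is falsified — contradiction.
Both cases fail, so the formula is unsatisfiable.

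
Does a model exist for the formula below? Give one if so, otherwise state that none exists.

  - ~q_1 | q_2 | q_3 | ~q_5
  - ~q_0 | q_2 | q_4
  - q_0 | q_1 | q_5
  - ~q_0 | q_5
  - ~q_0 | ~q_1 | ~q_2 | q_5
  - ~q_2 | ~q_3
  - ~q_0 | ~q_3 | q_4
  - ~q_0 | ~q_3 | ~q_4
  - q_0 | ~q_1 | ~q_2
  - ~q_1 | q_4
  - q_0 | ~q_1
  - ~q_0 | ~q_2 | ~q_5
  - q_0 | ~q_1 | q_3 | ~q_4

q_0: False, q_1: False, q_2: False, q_3: True, q_4: True, q_5: True

Set q_0 = False.
  then (q_0 | ~q_1) forces q_1 = False.
  then (q_0 | q_1 | q_5) forces q_5 = True.
Set q_2 = False.
Set q_3 = True.
Set q_4 = True.
All clauses satisfied.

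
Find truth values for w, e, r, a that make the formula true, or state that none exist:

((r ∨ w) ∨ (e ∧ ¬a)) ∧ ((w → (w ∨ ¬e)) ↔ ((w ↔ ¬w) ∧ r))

The formula is unsatisfiable.

The conjunct (w → (w ∨ ¬e)) ↔ ((w ↔ ¬w) ∧ r) is unsatisfiable on its own:
  w=F, e=F, r=F: evaluates to False.
  w=F, e=F, r=T: evaluates to False.
  w=F, e=T, r=F: evaluates to False.
  w=F, e=T, r=T: evaluates to False.
  w=T, e=F, r=F: evaluates to False.
  w=T, e=F, r=T: evaluates to False.
  w=T, e=T, r=F: evaluates to False.
  w=T, e=T, r=T: evaluates to False.
So the whole conjunction is unsatisfiable.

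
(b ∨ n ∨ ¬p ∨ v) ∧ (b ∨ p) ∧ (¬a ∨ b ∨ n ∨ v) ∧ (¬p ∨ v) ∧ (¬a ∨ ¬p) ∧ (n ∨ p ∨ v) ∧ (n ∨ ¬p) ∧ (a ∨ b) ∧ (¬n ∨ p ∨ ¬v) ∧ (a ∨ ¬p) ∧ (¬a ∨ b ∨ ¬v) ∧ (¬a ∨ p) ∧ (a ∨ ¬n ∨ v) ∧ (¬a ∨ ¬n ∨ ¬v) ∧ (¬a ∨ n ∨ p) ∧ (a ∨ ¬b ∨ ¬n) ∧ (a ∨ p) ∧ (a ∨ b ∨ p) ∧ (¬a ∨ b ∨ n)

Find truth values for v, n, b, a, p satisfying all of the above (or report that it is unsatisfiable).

Case a = True:
  (¬a ∨ ¬p) forces p = False.
  Clause (¬a ∨ p) is falsified — contradiction.
Case a = False:
  (a ∨ b) forces b = True.
  (a ∨ ¬p) forces p = False.
  Clause (a ∨ p) is falsified — contradiction.
Both cases fail, so the formula is unsatisfiable.

UNSATISFIABLE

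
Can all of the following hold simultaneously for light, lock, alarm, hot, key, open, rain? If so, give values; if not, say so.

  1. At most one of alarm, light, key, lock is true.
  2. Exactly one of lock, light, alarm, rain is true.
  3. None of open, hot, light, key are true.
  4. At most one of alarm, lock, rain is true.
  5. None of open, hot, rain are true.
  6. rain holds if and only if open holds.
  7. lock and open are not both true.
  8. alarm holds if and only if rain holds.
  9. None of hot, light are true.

light: False, lock: True, alarm: False, hot: False, key: False, open: False, rain: False

  (1) {alarm, light, key, lock}: 1 true — at most one ✓
  (2) {lock, light, alarm, rain}: 1 true — exactly one ✓
  (3) {open, hot, light, key}: 0 true — none ✓
  (4) {alarm, lock, rain}: 1 true — at most one ✓
  (5) {open, hot, rain}: 0 true — none ✓
  (6) rain=F, open=F — same ✓
  (7) lock=T, open=F — not both ✓
  (8) alarm=F, rain=F — same ✓
  (9) {hot, light}: 0 true — none ✓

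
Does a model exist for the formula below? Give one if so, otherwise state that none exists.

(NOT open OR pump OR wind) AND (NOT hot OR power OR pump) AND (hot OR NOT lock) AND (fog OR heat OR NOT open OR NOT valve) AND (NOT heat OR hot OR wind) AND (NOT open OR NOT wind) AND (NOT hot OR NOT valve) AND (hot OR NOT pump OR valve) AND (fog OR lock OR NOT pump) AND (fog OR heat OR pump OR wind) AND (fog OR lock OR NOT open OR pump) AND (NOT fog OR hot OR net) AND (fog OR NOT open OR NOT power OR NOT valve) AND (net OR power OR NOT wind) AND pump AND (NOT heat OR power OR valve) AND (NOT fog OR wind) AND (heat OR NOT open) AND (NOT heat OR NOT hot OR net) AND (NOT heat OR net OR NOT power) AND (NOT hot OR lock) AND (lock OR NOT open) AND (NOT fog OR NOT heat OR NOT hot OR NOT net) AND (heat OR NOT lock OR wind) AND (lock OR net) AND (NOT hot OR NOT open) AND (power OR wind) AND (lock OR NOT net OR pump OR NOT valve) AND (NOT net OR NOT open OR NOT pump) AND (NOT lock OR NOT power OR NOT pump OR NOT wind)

Unit clause (pump) forces pump = True.
Set wind = True.
  then (NOT open OR NOT wind) forces open = False.
Set lock = True.
  then (hot OR NOT lock) forces hot = True.
  then (NOT hot OR NOT valve) forces valve = False.
  then (NOT lock OR NOT power OR NOT pump OR NOT wind) forces power = False.
  then (net OR power OR NOT wind) forces net = True.
  then (NOT heat OR power OR valve) forces heat = False.
Set fog = True.
All clauses satisfied.

wind = True; lock = True; heat = False; open = False; pump = True; fog = True; hot = True; power = False; net = True; valve = False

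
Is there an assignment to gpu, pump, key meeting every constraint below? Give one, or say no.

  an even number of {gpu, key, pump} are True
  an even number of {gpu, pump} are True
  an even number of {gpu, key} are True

gpu: False, pump: False, key: False

{gpu, key, pump}: 0 true → even ✓
{gpu, pump}: 0 true → even ✓
{gpu, key}: 0 true → even ✓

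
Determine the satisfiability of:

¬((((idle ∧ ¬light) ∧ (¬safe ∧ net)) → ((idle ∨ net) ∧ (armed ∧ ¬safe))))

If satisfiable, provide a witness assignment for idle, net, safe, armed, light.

idle=T, net=T, safe=F, armed=F, light=F

  ¬((((idle ∧ ¬light) ∧ (¬safe ∧ net)) → ((idle ∨ net) ∧ (armed ∧ ¬safe)))) = True
    ((idle ∧ ¬light) ∧ (¬safe ∧ net)) → ((idle ∨ net) ∧ (armed ∧ ¬safe)) = False
      (idle ∧ ¬light) ∧ (¬safe ∧ net) = True
        idle ∧ ¬light = True
          ¬light = True
        ¬safe ∧ net = True
          ¬safe = True
      (idle ∨ net) ∧ (armed ∧ ¬safe) = False
        idle ∨ net = True
        armed ∧ ¬safe = False
          ¬safe = True
The formula evaluates to True.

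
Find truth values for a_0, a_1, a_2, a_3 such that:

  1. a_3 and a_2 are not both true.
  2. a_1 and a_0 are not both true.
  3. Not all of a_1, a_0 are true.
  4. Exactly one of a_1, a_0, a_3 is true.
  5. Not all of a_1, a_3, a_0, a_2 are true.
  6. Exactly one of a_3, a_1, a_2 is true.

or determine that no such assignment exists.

a_0 = False; a_1 = False; a_2 = False; a_3 = True

  (1) a_3=T, a_2=F — not both ✓
  (2) a_1=F, a_0=F — not both ✓
  (3) {a_1, a_0}: 0/2 true — not all ✓
  (4) {a_1, a_0, a_3}: 1 true — exactly one ✓
  (5) {a_1, a_3, a_0, a_2}: 1/4 true — not all ✓
  (6) {a_3, a_1, a_2}: 1 true — exactly one ✓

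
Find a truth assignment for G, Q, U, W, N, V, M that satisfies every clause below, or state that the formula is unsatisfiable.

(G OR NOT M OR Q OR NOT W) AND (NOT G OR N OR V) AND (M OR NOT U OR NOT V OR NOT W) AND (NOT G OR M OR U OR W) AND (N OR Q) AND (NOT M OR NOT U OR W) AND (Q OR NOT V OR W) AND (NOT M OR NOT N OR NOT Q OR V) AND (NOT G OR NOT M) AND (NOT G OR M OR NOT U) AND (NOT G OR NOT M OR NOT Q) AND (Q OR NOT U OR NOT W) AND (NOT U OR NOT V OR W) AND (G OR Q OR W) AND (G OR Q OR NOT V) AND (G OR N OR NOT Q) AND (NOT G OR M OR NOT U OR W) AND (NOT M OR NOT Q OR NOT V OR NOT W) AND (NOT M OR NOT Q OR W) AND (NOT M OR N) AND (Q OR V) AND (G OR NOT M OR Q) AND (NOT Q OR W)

G: True, Q: True, U: False, W: True, N: False, V: True, M: False

Set G = True.
  then (NOT G OR NOT M) forces M = False.
  then (NOT G OR M OR NOT U) forces U = False.
  then (NOT G OR M OR U OR W) forces W = True.
Set Q = True.
Set N = False.
  then (NOT G OR N OR V) forces V = True.
All clauses satisfied.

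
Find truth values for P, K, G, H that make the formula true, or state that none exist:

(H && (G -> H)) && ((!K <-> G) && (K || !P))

P=F, K=F, G=T, H=T

  H && (G -> H) = True
    G -> H = True
  (!K <-> G) && (K || !P) = True
    !K <-> G = True
      !K = True
    K || !P = True
      !P = True
Both conjuncts True, so the formula holds.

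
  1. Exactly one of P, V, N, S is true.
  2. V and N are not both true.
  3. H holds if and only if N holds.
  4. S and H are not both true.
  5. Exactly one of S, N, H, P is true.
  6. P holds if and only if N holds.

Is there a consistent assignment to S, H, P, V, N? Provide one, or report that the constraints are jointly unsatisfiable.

S=T; H=F; P=F; V=F; N=F

  (1) {P, V, N, S}: 1 true — exactly one ✓
  (2) V=F, N=F — not both ✓
  (3) H=F, N=F — same ✓
  (4) S=T, H=F — not both ✓
  (5) {S, N, H, P}: 1 true — exactly one ✓
  (6) P=F, N=F — same ✓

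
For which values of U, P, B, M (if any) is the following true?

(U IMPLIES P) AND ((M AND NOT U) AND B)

U: False, P: False, B: True, M: True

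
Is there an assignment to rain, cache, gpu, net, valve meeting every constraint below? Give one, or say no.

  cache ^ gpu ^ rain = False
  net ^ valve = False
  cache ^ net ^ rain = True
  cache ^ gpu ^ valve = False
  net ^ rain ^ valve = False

rain = False, cache = True, gpu = True, net = False, valve = False

cache ^ gpu ^ rain = T ^ T ^ F = False ✓
net ^ valve = F ^ F = False ✓
cache ^ net ^ rain = T ^ F ^ F = True ✓
cache ^ gpu ^ valve = T ^ T ^ F = False ✓
net ^ rain ^ valve = F ^ F ^ F = False ✓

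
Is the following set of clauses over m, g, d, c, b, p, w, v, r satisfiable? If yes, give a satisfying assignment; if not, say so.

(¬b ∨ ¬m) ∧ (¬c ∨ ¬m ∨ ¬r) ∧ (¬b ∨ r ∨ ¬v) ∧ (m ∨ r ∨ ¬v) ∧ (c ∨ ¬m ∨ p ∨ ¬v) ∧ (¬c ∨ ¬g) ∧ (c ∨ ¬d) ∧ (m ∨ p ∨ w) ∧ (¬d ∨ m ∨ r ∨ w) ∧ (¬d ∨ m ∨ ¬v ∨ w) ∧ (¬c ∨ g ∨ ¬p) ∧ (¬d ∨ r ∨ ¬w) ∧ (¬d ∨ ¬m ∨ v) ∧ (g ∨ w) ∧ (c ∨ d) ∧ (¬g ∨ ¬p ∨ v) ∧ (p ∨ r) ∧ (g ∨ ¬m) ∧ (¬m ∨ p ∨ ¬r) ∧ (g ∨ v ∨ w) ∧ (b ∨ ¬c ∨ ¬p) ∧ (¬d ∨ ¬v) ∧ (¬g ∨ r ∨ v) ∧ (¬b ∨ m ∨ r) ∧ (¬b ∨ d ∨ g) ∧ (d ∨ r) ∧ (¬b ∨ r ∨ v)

Set m = False.
Try g = True:
  (¬c ∨ ¬g) forces c = False.
  (c ∨ ¬d) forces d = False.
  clause (c ∨ d) is falsified — backtrack.
So g = False.
  then (g ∨ w) forces w = True.
Set d = True.
  then (c ∨ ¬d) forces c = True.
  then (¬c ∨ g ∨ ¬p) forces p = False.
  then (¬d ∨ r ∨ ¬w) forces r = True.
  then (¬d ∨ ¬v) forces v = False.
Set b = False.
All clauses satisfied.

m=F, g=F, d=T, c=T, b=F, p=F, w=T, v=F, r=T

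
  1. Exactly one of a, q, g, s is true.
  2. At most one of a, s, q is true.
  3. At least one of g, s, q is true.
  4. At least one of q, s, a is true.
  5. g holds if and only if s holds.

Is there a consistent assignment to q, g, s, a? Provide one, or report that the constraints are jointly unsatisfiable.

q=T, g=F, s=F, a=F

  (1) {a, q, g, s}: 1 true — exactly one ✓
  (2) {a, s, q}: 1 true — at most one ✓
  (3) {g, s, q}: 1 true — at least one ✓
  (4) {q, s, a}: 1 true — at least one ✓
  (5) g=F, s=F — same ✓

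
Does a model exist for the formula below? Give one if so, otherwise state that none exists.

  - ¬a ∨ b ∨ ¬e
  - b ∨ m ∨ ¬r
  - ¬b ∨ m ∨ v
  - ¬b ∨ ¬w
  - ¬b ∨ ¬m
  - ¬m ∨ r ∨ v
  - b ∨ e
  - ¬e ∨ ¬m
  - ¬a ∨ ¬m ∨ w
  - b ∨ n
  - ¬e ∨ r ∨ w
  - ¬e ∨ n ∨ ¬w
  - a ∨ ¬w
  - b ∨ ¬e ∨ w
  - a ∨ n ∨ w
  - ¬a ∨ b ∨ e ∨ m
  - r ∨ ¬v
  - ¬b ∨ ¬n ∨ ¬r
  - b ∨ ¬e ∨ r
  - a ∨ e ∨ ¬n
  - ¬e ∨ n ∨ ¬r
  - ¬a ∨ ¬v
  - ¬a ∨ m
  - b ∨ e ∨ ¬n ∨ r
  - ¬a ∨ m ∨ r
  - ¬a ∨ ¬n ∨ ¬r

Case m = True:
  (¬b ∨ ¬m) forces b = False.
  (b ∨ e) forces e = True.
  Clause (¬e ∨ ¬m) is falsified — contradiction.
Case m = False:
  (¬a ∨ m) forces a = False.
  (a ∨ ¬w) forces w = False.
  (a ∨ n ∨ w) forces n = True.
  (a ∨ e ∨ ¬n) forces e = True.
  (¬e ∨ r ∨ w) forces r = True.
  (b ∨ m ∨ ¬r) forces b = True.
  Clause (¬b ∨ ¬n ∨ ¬r) is falsified — contradiction.
Both cases fail, so the formula is unsatisfiable.

No satisfying assignment exists.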